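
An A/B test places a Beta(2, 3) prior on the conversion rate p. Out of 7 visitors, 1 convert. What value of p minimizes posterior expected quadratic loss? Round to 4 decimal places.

Posterior: Beta(2+1, 3+6) = Beta(3, 9).
Mode = (3−1)/(3+9−2) = 2/10 = 0.2000.
Mean = 3/(3+9) = 3/12 = 0.2500.
Quadratic loss ⇒ the optimal estimator is the posterior mean.

0.2500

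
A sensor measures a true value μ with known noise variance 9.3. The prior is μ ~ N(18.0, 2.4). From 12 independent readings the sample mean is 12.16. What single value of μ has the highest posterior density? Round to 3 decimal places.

Posterior for μ is Normal. Precision-weighted mean: (1/2.4·18.0 + 12/9.3·12.16) / (1/2.4 + 12/9.3) = 13.586.
A Normal posterior is symmetric, so mode = mean.
This is the posterior mode — the MAP estimate.

13.586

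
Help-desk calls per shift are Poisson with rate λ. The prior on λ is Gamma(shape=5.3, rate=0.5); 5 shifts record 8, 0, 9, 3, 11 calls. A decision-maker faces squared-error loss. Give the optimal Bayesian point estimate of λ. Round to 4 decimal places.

6.6000

Σ counts = 31. Posterior: Gamma(shape = 5.3+31 = 36.3, rate = 0.5+5 = 5.5).
Mode = (α−1)/β = 35.3/5.5 = 6.4182.
Mean = α/β = 36.3/5.5 = 6.6000.
Squared-error loss ⇒ the optimal estimator is the posterior mean.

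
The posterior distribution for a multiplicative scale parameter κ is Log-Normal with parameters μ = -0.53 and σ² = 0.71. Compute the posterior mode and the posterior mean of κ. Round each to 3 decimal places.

MAP: 0.289. Posterior mean: 0.839.

Mode = exp(μ − σ²) = exp(-1.24) = 0.289.
Mean = exp(μ + σ²/2) = exp(-0.175) = 0.839.
Right-skewed posterior ⇒ mode < mean.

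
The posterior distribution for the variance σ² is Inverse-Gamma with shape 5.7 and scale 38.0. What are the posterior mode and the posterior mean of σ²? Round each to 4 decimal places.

Mode = β/(α+1) = 38.0/6.7 = 5.6716.
Mean = β/(α−1) = 38.0/4.7 = 8.0851.

MAP = 5.6716; posterior mean = 8.0851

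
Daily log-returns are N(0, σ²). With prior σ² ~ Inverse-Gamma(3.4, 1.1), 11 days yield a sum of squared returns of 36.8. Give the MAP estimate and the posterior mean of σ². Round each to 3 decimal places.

Posterior: Inverse-Gamma(shape = 3.4+11/2 = 8.9, scale = 1.1+36.8/2 = 19.5).
Mode = β/(α+1) = 19.5/9.9 = 1.970.
Mean = β/(α−1) = 19.5/7.9 = 2.468.

MAP = 1.970, posterior mean = 2.468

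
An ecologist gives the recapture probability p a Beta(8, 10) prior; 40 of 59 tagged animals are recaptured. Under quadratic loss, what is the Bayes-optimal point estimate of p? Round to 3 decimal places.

0.623

Posterior: Beta(8+40, 10+19) = Beta(48, 29).
Mode = (48−1)/(48+29−2) = 47/75 = 0.627.
Mean = 48/(48+29) = 48/77 = 0.623.
Quadratic loss ⇒ the optimal estimator is the posterior mean.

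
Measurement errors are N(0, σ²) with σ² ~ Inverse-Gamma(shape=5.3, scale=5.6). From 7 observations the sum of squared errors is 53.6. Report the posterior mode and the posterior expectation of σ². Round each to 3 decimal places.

Posterior: Inverse-Gamma(shape = 5.3+7/2 = 8.8, scale = 5.6+53.6/2 = 32.4).
Mode = β/(α+1) = 32.4/9.8 = 3.306.
Mean = β/(α−1) = 32.4/7.8 = 4.154.
The posterior is right-skewed, so the mean exceeds the mode.

MAP: 3.306. Posterior mean: 4.154.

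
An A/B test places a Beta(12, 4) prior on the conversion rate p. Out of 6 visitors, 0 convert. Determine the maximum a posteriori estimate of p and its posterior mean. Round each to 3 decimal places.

Posterior: Beta(12+0, 4+6) = Beta(12, 10).
Mode = (12−1)/(12+10−2) = 11/20 = 0.550.
Mean = 12/(12+10) = 12/22 = 0.545.

MAP = 0.550; posterior mean = 0.545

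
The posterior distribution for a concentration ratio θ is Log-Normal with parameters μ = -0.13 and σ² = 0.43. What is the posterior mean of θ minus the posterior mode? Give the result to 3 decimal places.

Mode = exp(μ − σ²) = exp(-0.56) = 0.571.
Mean = exp(μ + σ²/2) = exp(0.085) = 1.089.
Difference = 1.089 − 0.571 = 0.518.

0.518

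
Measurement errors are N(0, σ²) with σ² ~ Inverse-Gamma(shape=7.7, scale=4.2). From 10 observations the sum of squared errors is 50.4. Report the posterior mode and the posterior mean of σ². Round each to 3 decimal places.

Posterior: Inverse-Gamma(shape = 7.7+10/2 = 12.7, scale = 4.2+50.4/2 = 29.4).
Mode = β/(α+1) = 29.4/13.7 = 2.146.
Mean = β/(α−1) = 29.4/11.7 = 2.513.

MAP = 2.146; posterior mean = 2.513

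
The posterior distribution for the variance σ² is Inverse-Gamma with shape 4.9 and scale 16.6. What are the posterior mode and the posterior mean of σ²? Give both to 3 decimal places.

MAP: 2.814. Posterior mean: 4.256.

Mode = β/(α+1) = 16.6/5.9 = 2.814.
Mean = β/(α−1) = 16.6/3.9 = 4.256.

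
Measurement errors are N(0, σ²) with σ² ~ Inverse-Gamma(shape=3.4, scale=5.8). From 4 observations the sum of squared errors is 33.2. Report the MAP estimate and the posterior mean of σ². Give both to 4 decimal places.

Posterior: Inverse-Gamma(shape = 3.4+4/2 = 5.4, scale = 5.8+33.2/2 = 22.4).
Mode = β/(α+1) = 22.4/6.4 = 3.5000.
Mean = β/(α−1) = 22.4/4.4 = 5.0909.
Mean > mode: the posterior has a right tail.

MAP = 3.5000, posterior mean = 5.0909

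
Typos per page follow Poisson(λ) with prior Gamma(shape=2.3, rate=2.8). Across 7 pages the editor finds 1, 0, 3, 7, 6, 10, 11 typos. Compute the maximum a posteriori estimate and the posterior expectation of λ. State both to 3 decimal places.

MAP: 4.010. Posterior mean: 4.112.

Σ counts = 38. Posterior: Gamma(shape = 2.3+38 = 40.3, rate = 2.8+7 = 9.8).
Mode = (α−1)/β = 39.3/9.8 = 4.010.
Mean = α/β = 40.3/9.8 = 4.112.
The mean is pulled above the mode by the posterior's right skew.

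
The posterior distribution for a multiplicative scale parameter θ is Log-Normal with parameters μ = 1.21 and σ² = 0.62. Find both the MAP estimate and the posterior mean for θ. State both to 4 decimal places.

MAP = 1.8040, posterior mean = 4.5722

Mode = exp(μ − σ²) = exp(0.59) = 1.8040.
Mean = exp(μ + σ²/2) = exp(1.520) = 4.5722.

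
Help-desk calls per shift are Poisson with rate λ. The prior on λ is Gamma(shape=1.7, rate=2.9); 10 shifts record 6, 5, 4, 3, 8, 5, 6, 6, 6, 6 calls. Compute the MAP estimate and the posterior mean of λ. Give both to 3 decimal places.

MAP = 4.318; posterior mean = 4.395

Σ counts = 55. Posterior: Gamma(shape = 1.7+55 = 56.7, rate = 2.9+10 = 12.9).
Mode = (α−1)/β = 55.7/12.9 = 4.318.
Mean = α/β = 56.7/12.9 = 4.395.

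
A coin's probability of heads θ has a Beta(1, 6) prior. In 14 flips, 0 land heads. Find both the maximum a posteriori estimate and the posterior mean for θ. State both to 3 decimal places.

Posterior: Beta(1+0, 6+14) = Beta(1, 20).
Since α = 1 ≤ 1 and β > 1, the Beta density is monotone decreasing on [0,1]; the mode is at 0.
Mean = 1/(1+20) = 0.048.
The mean is pulled above the mode by the posterior's right skew.

maximum a posteriori estimate = 0.000, posterior mean = 0.048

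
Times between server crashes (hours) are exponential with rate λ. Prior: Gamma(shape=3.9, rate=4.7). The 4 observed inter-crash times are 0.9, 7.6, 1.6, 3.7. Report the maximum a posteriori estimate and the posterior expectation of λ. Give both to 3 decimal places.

Σ times = 13.8. Posterior: Gamma(shape = 3.9+4 = 7.9, rate = 4.7+13.8 = 18.5).
Mode = (α−1)/β = 6.9/18.5 = 0.373.
Mean = α/β = 7.9/18.5 = 0.427.

MAP: 0.373. Posterior mean: 0.427.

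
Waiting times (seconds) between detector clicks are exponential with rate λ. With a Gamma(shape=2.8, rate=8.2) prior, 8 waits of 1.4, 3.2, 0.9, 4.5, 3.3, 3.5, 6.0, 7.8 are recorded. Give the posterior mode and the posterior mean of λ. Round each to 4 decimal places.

Σ times = 30.6. Posterior: Gamma(shape = 2.8+8 = 10.8, rate = 8.2+30.6 = 38.8).
Mode = (α−1)/β = 9.8/38.8 = 0.2526.
Mean = α/β = 10.8/38.8 = 0.2784.
Right-skewed posterior ⇒ mode < mean.

posterior mode = 0.2526, posterior mean = 0.2784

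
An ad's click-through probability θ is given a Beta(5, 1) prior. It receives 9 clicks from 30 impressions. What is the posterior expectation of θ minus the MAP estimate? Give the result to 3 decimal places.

Posterior: Beta(5+9, 1+21) = Beta(14, 22).
Mode = (14−1)/(14+22−2) = 13/34 = 0.382.
Mean = 14/(14+22) = 14/36 = 0.389.
Difference = 0.389 − 0.382 = 0.007.

0.007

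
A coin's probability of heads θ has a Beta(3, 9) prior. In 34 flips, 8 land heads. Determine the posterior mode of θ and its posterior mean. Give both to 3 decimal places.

Posterior: Beta(3+8, 9+26) = Beta(11, 35).
Mode = (11−1)/(11+35−2) = 10/44 = 0.227.
Mean = 11/(11+35) = 11/46 = 0.239.

MAP = 0.227, posterior mean = 0.239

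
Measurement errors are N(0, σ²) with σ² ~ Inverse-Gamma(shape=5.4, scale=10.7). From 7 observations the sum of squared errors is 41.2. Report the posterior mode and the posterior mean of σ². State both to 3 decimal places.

Posterior: Inverse-Gamma(shape = 5.4+7/2 = 8.9, scale = 10.7+41.2/2 = 31.3).
Mode = β/(α+1) = 31.3/9.9 = 3.162.
Mean = β/(α−1) = 31.3/7.9 = 3.962.

posterior mode = 3.162, posterior mean = 3.962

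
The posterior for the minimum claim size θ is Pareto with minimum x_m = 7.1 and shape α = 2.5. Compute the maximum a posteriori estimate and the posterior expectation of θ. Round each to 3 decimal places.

MAP: 7.100. Posterior mean: 11.833.

The Pareto density is strictly decreasing on [x_m, ∞), so the mode is x_m = 7.100.
Mean = α·x_m/(α−1) = 2.5·7.1/1.5 = 11.833.
Mean > mode: the posterior has a right tail.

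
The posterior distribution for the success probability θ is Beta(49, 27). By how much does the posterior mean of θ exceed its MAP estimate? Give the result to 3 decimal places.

Mode = (49−1)/(49+27−2) = 48/74 = 0.649.
Mean = 49/(49+27) = 49/76 = 0.645.
Difference = 0.645 − 0.649 = -0.004.

-0.004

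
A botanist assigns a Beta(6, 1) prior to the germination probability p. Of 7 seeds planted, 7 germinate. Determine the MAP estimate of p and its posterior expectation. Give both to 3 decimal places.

Posterior: Beta(6+7, 1+0) = Beta(13, 1).
Since β = 1 ≤ 1 and α > 1, the Beta density is monotone increasing on [0,1]; the mode is at 1.
Mean = 13/(13+1) = 0.929.
Mode > mean: the posterior has a left tail.

MAP: 1.000. Posterior mean: 0.929.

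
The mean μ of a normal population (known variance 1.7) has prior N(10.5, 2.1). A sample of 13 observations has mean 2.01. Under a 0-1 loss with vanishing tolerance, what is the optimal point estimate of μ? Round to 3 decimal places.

Posterior for μ is Normal. Precision-weighted mean: (1/2.1·10.5 + 13/1.7·2.01) / (1/2.1 + 13/1.7) = 2.508.
A Normal posterior is symmetric, so mode = mean.
This is the posterior mode — the MAP estimate.

2.508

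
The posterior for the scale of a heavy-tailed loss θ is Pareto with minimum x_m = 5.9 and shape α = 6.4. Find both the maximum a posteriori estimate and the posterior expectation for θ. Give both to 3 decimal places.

MAP = 5.900; posterior mean = 6.993

The Pareto density is strictly decreasing on [x_m, ∞), so the mode is x_m = 5.900.
Mean = α·x_m/(α−1) = 6.4·5.9/5.4 = 6.993.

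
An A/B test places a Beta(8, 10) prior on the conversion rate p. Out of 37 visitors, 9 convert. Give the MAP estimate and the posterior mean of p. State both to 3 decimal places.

MAP = 0.302, posterior mean = 0.309

Posterior: Beta(8+9, 10+28) = Beta(17, 38).
Mode = (17−1)/(17+38−2) = 16/53 = 0.302.
Mean = 17/(17+38) = 17/55 = 0.309.
Right-skewed posterior ⇒ mode < mean.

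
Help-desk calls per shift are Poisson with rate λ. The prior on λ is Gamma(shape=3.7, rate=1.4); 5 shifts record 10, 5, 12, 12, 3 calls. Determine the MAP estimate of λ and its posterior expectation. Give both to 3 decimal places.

Σ counts = 42. Posterior: Gamma(shape = 3.7+42 = 45.7, rate = 1.4+5 = 6.4).
Mode = (α−1)/β = 44.7/6.4 = 6.984.
Mean = α/β = 45.7/6.4 = 7.141.

MAP: 6.984. Posterior mean: 7.141.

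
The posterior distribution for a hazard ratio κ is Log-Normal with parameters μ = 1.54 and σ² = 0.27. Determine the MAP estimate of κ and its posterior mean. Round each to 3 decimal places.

Mode = exp(μ − σ²) = exp(1.27) = 3.561.
Mean = exp(μ + σ²/2) = exp(1.675) = 5.339.
The posterior is right-skewed, so the mean exceeds the mode.

MAP = 3.561, posterior mean = 5.339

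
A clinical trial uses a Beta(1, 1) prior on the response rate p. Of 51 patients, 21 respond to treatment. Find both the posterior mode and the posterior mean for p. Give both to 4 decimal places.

Posterior: Beta(1+21, 1+30) = Beta(22, 31).
Mode = (22−1)/(22+31−2) = 21/51 = 0.4118.
Mean = 22/(22+31) = 22/53 = 0.4151.
Mean > mode: the posterior has a right tail.

MAP: 0.4118. Posterior mean: 0.4151.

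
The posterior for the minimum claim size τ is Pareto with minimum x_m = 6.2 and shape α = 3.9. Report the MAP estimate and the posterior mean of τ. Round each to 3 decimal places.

MAP = 6.200, posterior mean = 8.338

The Pareto density is strictly decreasing on [x_m, ∞), so the mode is x_m = 6.200.
Mean = α·x_m/(α−1) = 3.9·6.2/2.9 = 8.338.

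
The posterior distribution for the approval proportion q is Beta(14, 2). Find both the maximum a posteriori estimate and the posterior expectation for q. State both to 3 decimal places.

Mode = (14−1)/(14+2−2) = 13/14 = 0.929.
Mean = 14/(14+2) = 14/16 = 0.875.
The mean is pulled below the mode by the posterior's left skew.

MAP = 0.929, posterior mean = 0.875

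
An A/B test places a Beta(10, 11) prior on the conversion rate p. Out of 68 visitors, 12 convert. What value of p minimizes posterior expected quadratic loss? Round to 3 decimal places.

Posterior: Beta(10+12, 11+56) = Beta(22, 67).
Mode = (22−1)/(22+67−2) = 21/87 = 0.241.
Mean = 22/(22+67) = 22/89 = 0.247.
Quadratic loss ⇒ the optimal estimator is the posterior mean.

0.247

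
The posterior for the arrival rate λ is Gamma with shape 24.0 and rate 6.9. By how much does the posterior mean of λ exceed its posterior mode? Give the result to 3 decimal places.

0.145

Mode = (α−1)/β = 23.0/6.9 = 3.333.
Mean = α/β = 24.0/6.9 = 3.478.
Difference = 3.478 − 3.333 = 0.145.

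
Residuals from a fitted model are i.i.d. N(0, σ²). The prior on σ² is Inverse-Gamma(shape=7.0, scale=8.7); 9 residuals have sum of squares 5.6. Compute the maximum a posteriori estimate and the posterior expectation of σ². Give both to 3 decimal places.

Posterior: Inverse-Gamma(shape = 7.0+9/2 = 11.5, scale = 8.7+5.6/2 = 11.5).
Mode = β/(α+1) = 11.5/12.5 = 0.920.
Mean = β/(α−1) = 11.5/10.5 = 1.095.
The posterior is right-skewed, so the mean exceeds the mode.

MAP = 0.920, posterior mean = 1.095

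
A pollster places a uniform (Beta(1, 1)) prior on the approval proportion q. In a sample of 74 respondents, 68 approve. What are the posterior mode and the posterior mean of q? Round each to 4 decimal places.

Posterior: Beta(1+68, 1+6) = Beta(69, 7).
Mode = (69−1)/(69+7−2) = 68/74 = 0.9189.
With a flat prior the MAP equals the MLE, 68/74.
Mean = 69/(69+7) = 69/76 = 0.9079.
The mean is pulled below the mode by the posterior's left skew.

MAP: 0.9189. Posterior mean: 0.9079.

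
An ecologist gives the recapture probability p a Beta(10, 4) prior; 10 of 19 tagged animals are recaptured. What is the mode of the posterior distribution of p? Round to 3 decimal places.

Posterior: Beta(10+10, 4+9) = Beta(20, 13).
Mode = (20−1)/(20+13−2) = 19/31 = 0.613.
Mean = 20/(20+13) = 20/33 = 0.606.
This is the posterior mode — the MAP estimate.

0.613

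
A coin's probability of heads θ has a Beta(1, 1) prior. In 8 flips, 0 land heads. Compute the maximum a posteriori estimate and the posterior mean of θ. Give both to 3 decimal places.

maximum a posteriori estimate = 0.000, posterior mean = 0.100

Posterior: Beta(1+0, 1+8) = Beta(1, 9).
Since α = 1 ≤ 1 and β > 1, the Beta density is monotone decreasing on [0,1]; the mode is at 0.
Mean = 1/(1+9) = 0.100.
Right-skewed posterior ⇒ mode < mean.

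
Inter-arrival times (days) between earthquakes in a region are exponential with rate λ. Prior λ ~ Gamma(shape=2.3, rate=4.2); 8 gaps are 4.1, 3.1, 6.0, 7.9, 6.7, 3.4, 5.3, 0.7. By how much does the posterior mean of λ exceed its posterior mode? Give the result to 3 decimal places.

Σ times = 37.2. Posterior: Gamma(shape = 2.3+8 = 10.3, rate = 4.2+37.2 = 41.4).
Mode = (α−1)/β = 9.3/41.4 = 0.225.
Mean = α/β = 10.3/41.4 = 0.249.
Difference = 0.249 − 0.225 = 0.024.

0.024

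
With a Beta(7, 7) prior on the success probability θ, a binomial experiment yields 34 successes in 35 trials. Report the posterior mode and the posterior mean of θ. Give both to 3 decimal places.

posterior mode = 0.851, posterior mean = 0.837

Posterior: Beta(7+34, 7+1) = Beta(41, 8).
Mode = (41−1)/(41+8−2) = 40/47 = 0.851.
Mean = 41/(41+8) = 41/49 = 0.837.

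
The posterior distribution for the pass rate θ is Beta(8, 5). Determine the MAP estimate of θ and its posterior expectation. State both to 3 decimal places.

Mode = (8−1)/(8+5−2) = 7/11 = 0.636.
Mean = 8/(8+5) = 8/13 = 0.615.

MAP: 0.636. Posterior mean: 0.615.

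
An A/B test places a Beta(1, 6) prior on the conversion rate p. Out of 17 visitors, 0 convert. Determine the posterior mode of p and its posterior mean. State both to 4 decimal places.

MAP = 0.0000; posterior mean = 0.0417

Posterior: Beta(1+0, 6+17) = Beta(1, 23).
Since α = 1 ≤ 1 and β > 1, the Beta density is monotone decreasing on [0,1]; the mode is at 0.
Mean = 1/(1+23) = 0.0417.
The mean is pulled above the mode by the posterior's right skew.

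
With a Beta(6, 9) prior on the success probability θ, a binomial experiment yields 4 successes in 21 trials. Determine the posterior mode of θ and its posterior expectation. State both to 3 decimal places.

Posterior: Beta(6+4, 9+17) = Beta(10, 26).
Mode = (10−1)/(10+26−2) = 9/34 = 0.265.
Mean = 10/(10+26) = 10/36 = 0.278.

MAP = 0.265, posterior mean = 0.278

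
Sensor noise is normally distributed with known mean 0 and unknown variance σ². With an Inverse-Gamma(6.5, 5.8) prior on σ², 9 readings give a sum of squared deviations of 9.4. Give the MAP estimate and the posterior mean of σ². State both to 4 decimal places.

Posterior: Inverse-Gamma(shape = 6.5+9/2 = 11.0, scale = 5.8+9.4/2 = 10.5).
Mode = β/(α+1) = 10.5/12.0 = 0.8750.
Mean = β/(α−1) = 10.5/10.0 = 1.0500.
Right-skewed posterior ⇒ mode < mean.

MAP estimate = 0.8750, posterior mean = 1.0500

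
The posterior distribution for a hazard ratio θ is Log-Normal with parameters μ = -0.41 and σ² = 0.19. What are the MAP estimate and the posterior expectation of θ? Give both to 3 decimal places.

MAP = 0.549, posterior mean = 0.730

Mode = exp(μ − σ²) = exp(-0.60) = 0.549.
Mean = exp(μ + σ²/2) = exp(-0.315) = 0.730.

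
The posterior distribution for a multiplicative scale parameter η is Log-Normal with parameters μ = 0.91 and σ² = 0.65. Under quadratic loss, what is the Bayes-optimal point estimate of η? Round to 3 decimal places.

Mode = exp(μ − σ²) = exp(0.26) = 1.297.
Mean = exp(μ + σ²/2) = exp(1.235) = 3.438.
Quadratic loss ⇒ the optimal estimator is the posterior mean.

3.438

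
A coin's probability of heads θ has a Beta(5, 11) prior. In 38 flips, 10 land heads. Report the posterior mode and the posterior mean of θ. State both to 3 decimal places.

posterior mode = 0.269, posterior mean = 0.278

Posterior: Beta(5+10, 11+28) = Beta(15, 39).
Mode = (15−1)/(15+39−2) = 14/52 = 0.269.
Mean = 15/(15+39) = 15/54 = 0.278.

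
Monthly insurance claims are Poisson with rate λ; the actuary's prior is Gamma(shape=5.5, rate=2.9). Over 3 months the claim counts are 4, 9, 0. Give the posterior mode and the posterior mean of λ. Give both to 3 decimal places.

λ_MAP = 2.966, E[λ|data] = 3.136

Σ counts = 13. Posterior: Gamma(shape = 5.5+13 = 18.5, rate = 2.9+3 = 5.9).
Mode = (α−1)/β = 17.5/5.9 = 2.966.
Mean = α/β = 18.5/5.9 = 3.136.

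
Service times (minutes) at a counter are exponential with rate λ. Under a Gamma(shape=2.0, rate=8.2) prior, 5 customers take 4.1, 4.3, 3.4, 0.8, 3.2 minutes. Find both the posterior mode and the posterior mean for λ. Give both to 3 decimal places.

Σ times = 15.8. Posterior: Gamma(shape = 2.0+5 = 7.0, rate = 8.2+15.8 = 24.0).
Mode = (α−1)/β = 6.0/24.0 = 0.250.
Mean = α/β = 7.0/24.0 = 0.292.
Right-skewed posterior ⇒ mode < mean.

MAP = 0.250; posterior mean = 0.292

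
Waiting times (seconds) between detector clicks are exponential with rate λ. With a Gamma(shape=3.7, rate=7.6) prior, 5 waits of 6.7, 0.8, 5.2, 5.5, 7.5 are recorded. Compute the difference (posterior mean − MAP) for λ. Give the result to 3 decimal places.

0.030

Σ times = 25.7. Posterior: Gamma(shape = 3.7+5 = 8.7, rate = 7.6+25.7 = 33.3).
Mode = (α−1)/β = 7.7/33.3 = 0.231.
Mean = α/β = 8.7/33.3 = 0.261.
Difference = 0.261 − 0.231 = 0.030.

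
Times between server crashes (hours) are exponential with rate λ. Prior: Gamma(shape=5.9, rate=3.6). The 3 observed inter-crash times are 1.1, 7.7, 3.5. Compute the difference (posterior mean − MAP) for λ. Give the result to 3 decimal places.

0.063

Σ times = 12.3. Posterior: Gamma(shape = 5.9+3 = 8.9, rate = 3.6+12.3 = 15.9).
Mode = (α−1)/β = 7.9/15.9 = 0.497.
Mean = α/β = 8.9/15.9 = 0.560.
Difference = 0.560 − 0.497 = 0.063.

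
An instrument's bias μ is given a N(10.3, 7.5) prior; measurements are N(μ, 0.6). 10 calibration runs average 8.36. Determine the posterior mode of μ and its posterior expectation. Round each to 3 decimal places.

Posterior for μ is Normal. Precision-weighted mean: (1/7.5·10.3 + 10/0.6·8.36) / (1/7.5 + 10/0.6) = 8.375.
A Normal posterior is symmetric, so mode = mean.

MAP = 8.375, posterior mean = 8.375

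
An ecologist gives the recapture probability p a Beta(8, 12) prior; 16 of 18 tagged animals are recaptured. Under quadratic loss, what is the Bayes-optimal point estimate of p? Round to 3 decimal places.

0.632

Posterior: Beta(8+16, 12+2) = Beta(24, 14).
Mode = (24−1)/(24+14−2) = 23/36 = 0.639.
Mean = 24/(24+14) = 24/38 = 0.632.
Quadratic loss ⇒ the optimal estimator is the posterior mean.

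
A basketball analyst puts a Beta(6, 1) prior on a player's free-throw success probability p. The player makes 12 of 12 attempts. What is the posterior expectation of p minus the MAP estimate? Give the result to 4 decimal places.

Posterior: Beta(6+12, 1+0) = Beta(18, 1).
Since β = 1 ≤ 1 and α > 1, the Beta density is monotone increasing on [0,1]; the mode is at 1.
Mean = 18/(18+1) = 0.9474.
Difference = 0.9474 − 1.0000 = -0.0526.
Mode > mean: the posterior has a left tail.

-0.0526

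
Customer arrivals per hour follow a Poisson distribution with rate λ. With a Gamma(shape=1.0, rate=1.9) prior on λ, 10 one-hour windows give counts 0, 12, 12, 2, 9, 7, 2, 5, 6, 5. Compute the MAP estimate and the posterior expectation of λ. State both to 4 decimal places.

Σ counts = 60. Posterior: Gamma(shape = 1.0+60 = 61.0, rate = 1.9+10 = 11.9).
Mode = (α−1)/β = 60.0/11.9 = 5.0420.
Mean = α/β = 61.0/11.9 = 5.1261.
The posterior is right-skewed, so the mean exceeds the mode.

λ_MAP = 5.0420, E[λ|data] = 5.1261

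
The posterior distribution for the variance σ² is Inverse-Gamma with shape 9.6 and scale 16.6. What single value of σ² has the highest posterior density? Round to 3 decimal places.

Mode = β/(α+1) = 16.6/10.6 = 1.566.
Mean = β/(α−1) = 16.6/8.6 = 1.930.
This is the posterior mode — the MAP estimate.

1.566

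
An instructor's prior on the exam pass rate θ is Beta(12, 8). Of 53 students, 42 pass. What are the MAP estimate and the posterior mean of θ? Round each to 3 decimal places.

Posterior: Beta(12+42, 8+11) = Beta(54, 19).
Mode = (54−1)/(54+19−2) = 53/71 = 0.746.
Mean = 54/(54+19) = 54/73 = 0.740.

MAP: 0.746. Posterior mean: 0.740.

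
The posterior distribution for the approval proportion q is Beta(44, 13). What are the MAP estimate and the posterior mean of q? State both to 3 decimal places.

Mode = (44−1)/(44+13−2) = 43/55 = 0.782.
Mean = 44/(44+13) = 44/57 = 0.772.

MAP = 0.782, posterior mean = 0.772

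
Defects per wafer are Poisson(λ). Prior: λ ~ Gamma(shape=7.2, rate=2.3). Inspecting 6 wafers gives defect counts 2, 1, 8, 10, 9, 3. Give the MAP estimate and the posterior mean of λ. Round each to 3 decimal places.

Σ counts = 33. Posterior: Gamma(shape = 7.2+33 = 40.2, rate = 2.3+6 = 8.3).
Mode = (α−1)/β = 39.2/8.3 = 4.723.
Mean = α/β = 40.2/8.3 = 4.843.
Mean > mode: the posterior has a right tail.

λ_MAP = 4.723, E[λ|data] = 4.843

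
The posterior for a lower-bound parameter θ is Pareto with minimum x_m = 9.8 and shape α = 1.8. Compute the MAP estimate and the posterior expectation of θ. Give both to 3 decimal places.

The Pareto density is strictly decreasing on [x_m, ∞), so the mode is x_m = 9.800.
Mean = α·x_m/(α−1) = 1.8·9.8/0.8 = 22.050.

MAP = 9.800; posterior mean = 22.050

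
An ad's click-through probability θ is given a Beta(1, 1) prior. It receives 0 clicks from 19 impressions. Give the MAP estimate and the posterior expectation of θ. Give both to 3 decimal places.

MAP: 0.000. Posterior mean: 0.048.

Posterior: Beta(1+0, 1+19) = Beta(1, 20).
Since α = 1 ≤ 1 and β > 1, the Beta density is monotone decreasing on [0,1]; the mode is at 0.
Mean = 1/(1+20) = 0.048.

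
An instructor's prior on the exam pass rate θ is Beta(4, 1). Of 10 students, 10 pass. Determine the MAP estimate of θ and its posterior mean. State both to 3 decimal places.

MAP estimate = 1.000, posterior mean = 0.933

Posterior: Beta(4+10, 1+0) = Beta(14, 1).
Since β = 1 ≤ 1 and α > 1, the Beta density is monotone increasing on [0,1]; the mode is at 1.
Mean = 14/(14+1) = 0.933.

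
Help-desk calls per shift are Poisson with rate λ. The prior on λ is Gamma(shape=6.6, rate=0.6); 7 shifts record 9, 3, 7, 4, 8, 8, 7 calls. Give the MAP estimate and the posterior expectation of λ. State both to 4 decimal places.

Σ counts = 46. Posterior: Gamma(shape = 6.6+46 = 52.6, rate = 0.6+7 = 7.6).
Mode = (α−1)/β = 51.6/7.6 = 6.7895.
Mean = α/β = 52.6/7.6 = 6.9211.

MAP = 6.7895; posterior mean = 6.9211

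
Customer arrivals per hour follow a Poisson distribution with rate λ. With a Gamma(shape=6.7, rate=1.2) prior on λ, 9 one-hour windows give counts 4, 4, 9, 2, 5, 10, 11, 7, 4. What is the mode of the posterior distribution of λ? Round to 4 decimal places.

6.0490

Σ counts = 56. Posterior: Gamma(shape = 6.7+56 = 62.7, rate = 1.2+9 = 10.2).
Mode = (α−1)/β = 61.7/10.2 = 6.0490.
Mean = α/β = 62.7/10.2 = 6.1471.
This is the posterior mode — the MAP estimate.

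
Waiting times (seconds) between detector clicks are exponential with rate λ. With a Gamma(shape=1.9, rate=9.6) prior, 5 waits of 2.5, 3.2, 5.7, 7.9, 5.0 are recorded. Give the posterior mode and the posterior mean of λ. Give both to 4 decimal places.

Σ times = 24.3. Posterior: Gamma(shape = 1.9+5 = 6.9, rate = 9.6+24.3 = 33.9).
Mode = (α−1)/β = 5.9/33.9 = 0.1740.
Mean = α/β = 6.9/33.9 = 0.2035.
The mean is pulled above the mode by the posterior's right skew.

posterior mode = 0.1740, posterior mean = 0.2035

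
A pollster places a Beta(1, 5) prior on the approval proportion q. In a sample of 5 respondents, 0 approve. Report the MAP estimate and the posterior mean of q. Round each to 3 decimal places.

Posterior: Beta(1+0, 5+5) = Beta(1, 10).
Since α = 1 ≤ 1 and β > 1, the Beta density is monotone decreasing on [0,1]; the mode is at 0.
Mean = 1/(1+10) = 0.091.
The mean is pulled above the mode by the posterior's right skew.

MAP = 0.000; posterior mean = 0.091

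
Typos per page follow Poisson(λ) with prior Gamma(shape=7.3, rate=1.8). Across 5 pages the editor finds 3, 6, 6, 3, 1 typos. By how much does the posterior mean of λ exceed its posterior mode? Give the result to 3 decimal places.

Σ counts = 19. Posterior: Gamma(shape = 7.3+19 = 26.3, rate = 1.8+5 = 6.8).
Mode = (α−1)/β = 25.3/6.8 = 3.721.
Mean = α/β = 26.3/6.8 = 3.868.
Difference = 3.868 − 3.721 = 0.147.

0.147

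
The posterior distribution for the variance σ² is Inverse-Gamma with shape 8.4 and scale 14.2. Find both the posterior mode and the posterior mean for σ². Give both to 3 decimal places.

σ²_MAP = 1.511, E[σ²|data] = 1.919

Mode = β/(α+1) = 14.2/9.4 = 1.511.
Mean = β/(α−1) = 14.2/7.4 = 1.919.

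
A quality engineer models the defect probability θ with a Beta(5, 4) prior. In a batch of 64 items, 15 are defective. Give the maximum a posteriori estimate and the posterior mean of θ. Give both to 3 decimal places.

MAP = 0.268; posterior mean = 0.274

Posterior: Beta(5+15, 4+49) = Beta(20, 53).
Mode = (20−1)/(20+53−2) = 19/71 = 0.268.
Mean = 20/(20+53) = 20/73 = 0.274.
The posterior is right-skewed, so the mean exceeds the mode.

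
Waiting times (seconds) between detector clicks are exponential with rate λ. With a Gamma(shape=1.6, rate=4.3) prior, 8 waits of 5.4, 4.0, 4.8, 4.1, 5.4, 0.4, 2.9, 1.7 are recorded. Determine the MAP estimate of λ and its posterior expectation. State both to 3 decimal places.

Σ times = 28.7. Posterior: Gamma(shape = 1.6+8 = 9.6, rate = 4.3+28.7 = 33.0).
Mode = (α−1)/β = 8.6/33.0 = 0.261.
Mean = α/β = 9.6/33.0 = 0.291.
Mean > mode: the posterior has a right tail.

MAP estimate = 0.261, posterior expectation = 0.291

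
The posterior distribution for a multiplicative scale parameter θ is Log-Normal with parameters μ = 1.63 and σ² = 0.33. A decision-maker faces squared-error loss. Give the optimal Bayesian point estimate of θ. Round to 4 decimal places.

Mode = exp(μ − σ²) = exp(1.30) = 3.6693.
Mean = exp(μ + σ²/2) = exp(1.795) = 6.0195.
Squared-error loss ⇒ the optimal estimator is the posterior mean.

6.0195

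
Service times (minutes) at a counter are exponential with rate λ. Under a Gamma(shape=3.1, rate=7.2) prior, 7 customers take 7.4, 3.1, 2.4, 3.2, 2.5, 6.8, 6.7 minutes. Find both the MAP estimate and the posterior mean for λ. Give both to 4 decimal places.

MAP: 0.2316. Posterior mean: 0.2570.

Σ times = 32.1. Posterior: Gamma(shape = 3.1+7 = 10.1, rate = 7.2+32.1 = 39.3).
Mode = (α−1)/β = 9.1/39.3 = 0.2316.
Mean = α/β = 10.1/39.3 = 0.2570.
Right-skewed posterior ⇒ mode < mean.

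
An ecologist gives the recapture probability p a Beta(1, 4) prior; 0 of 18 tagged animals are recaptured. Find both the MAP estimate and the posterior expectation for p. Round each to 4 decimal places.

MAP = 0.0000; posterior mean = 0.0435

Posterior: Beta(1+0, 4+18) = Beta(1, 22).
Since α = 1 ≤ 1 and β > 1, the Beta density is monotone decreasing on [0,1]; the mode is at 0.
Mean = 1/(1+22) = 0.0435.
The posterior is right-skewed, so the mean exceeds the mode.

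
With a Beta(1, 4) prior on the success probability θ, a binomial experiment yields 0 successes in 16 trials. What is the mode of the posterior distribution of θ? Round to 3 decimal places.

Posterior: Beta(1+0, 4+16) = Beta(1, 20).
Since α = 1 ≤ 1 and β > 1, the Beta density is monotone decreasing on [0,1]; the mode is at 0.
Mean = 1/(1+20) = 0.048.
This is the posterior mode — the MAP estimate.

0.000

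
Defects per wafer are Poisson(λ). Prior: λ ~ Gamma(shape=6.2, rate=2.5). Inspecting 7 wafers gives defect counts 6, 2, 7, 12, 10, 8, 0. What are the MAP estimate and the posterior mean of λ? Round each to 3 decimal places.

Σ counts = 45. Posterior: Gamma(shape = 6.2+45 = 51.2, rate = 2.5+7 = 9.5).
Mode = (α−1)/β = 50.2/9.5 = 5.284.
Mean = α/β = 51.2/9.5 = 5.389.

MAP = 5.284, posterior mean = 5.389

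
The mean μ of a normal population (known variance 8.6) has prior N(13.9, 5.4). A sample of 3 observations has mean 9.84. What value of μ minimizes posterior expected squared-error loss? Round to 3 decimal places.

11.248

Posterior for μ is Normal. Precision-weighted mean: (1/5.4·13.9 + 3/8.6·9.84) / (1/5.4 + 3/8.6) = 11.248.
A Normal posterior is symmetric, so mode = mean.
Squared-error loss ⇒ the optimal estimator is the posterior mean.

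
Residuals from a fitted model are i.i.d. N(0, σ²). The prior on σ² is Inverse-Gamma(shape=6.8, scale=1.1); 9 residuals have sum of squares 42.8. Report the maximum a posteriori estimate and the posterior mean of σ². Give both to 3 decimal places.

σ²_MAP = 1.829, E[σ²|data] = 2.184

Posterior: Inverse-Gamma(shape = 6.8+9/2 = 11.3, scale = 1.1+42.8/2 = 22.5).
Mode = β/(α+1) = 22.5/12.3 = 1.829.
Mean = β/(α−1) = 22.5/10.3 = 2.184.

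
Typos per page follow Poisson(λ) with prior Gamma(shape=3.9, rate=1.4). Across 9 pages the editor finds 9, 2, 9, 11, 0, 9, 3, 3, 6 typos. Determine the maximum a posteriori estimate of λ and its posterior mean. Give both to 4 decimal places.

λ_MAP = 5.2788, E[λ|data] = 5.3750

Σ counts = 52. Posterior: Gamma(shape = 3.9+52 = 55.9, rate = 1.4+9 = 10.4).
Mode = (α−1)/β = 54.9/10.4 = 5.2788.
Mean = α/β = 55.9/10.4 = 5.3750.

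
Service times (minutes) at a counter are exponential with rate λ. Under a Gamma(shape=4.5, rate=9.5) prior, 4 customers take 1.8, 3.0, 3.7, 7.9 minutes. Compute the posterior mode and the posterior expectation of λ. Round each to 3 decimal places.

Σ times = 16.4. Posterior: Gamma(shape = 4.5+4 = 8.5, rate = 9.5+16.4 = 25.9).
Mode = (α−1)/β = 7.5/25.9 = 0.290.
Mean = α/β = 8.5/25.9 = 0.328.
The posterior is right-skewed, so the mean exceeds the mode.

posterior mode = 0.290, posterior expectation = 0.328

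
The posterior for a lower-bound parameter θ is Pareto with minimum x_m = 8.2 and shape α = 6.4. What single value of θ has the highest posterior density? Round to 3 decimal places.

8.200

The Pareto density is strictly decreasing on [x_m, ∞), so the mode is x_m = 8.200.
Mean = α·x_m/(α−1) = 6.4·8.2/5.4 = 9.719.
This is the posterior mode — the MAP estimate.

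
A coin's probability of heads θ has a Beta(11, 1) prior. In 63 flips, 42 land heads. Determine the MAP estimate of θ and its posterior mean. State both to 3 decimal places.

Posterior: Beta(11+42, 1+21) = Beta(53, 22).
Mode = (53−1)/(53+22−2) = 52/73 = 0.712.
Mean = 53/(53+22) = 53/75 = 0.707.
Mode > mean: the posterior has a left tail.

MAP: 0.712. Posterior mean: 0.707.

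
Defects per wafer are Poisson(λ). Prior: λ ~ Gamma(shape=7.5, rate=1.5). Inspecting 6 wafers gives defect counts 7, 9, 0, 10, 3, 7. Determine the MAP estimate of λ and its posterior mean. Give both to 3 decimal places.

Σ counts = 36. Posterior: Gamma(shape = 7.5+36 = 43.5, rate = 1.5+6 = 7.5).
Mode = (α−1)/β = 42.5/7.5 = 5.667.
Mean = α/β = 43.5/7.5 = 5.800.
Mean > mode: the posterior has a right tail.

λ_MAP = 5.667, E[λ|data] = 5.800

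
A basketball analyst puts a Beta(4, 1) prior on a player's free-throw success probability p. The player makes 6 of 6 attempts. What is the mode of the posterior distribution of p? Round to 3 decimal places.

Posterior: Beta(4+6, 1+0) = Beta(10, 1).
Since β = 1 ≤ 1 and α > 1, the Beta density is monotone increasing on [0,1]; the mode is at 1.
Mean = 10/(10+1) = 0.909.
This is the posterior mode — the MAP estimate.

1.000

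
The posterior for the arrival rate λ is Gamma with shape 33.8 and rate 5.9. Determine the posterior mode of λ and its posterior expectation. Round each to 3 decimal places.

λ_MAP = 5.559, E[λ|data] = 5.729

Mode = (α−1)/β = 32.8/5.9 = 5.559.
Mean = α/β = 33.8/5.9 = 5.729.
The posterior is right-skewed, so the mean exceeds the mode.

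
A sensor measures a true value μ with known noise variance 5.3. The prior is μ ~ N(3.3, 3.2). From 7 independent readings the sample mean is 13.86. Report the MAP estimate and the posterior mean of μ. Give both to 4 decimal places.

MAP = 11.8395, posterior mean = 11.8395

Posterior for μ is Normal. Precision-weighted mean: (1/3.2·3.3 + 7/5.3·13.86) / (1/3.2 + 7/5.3) = 11.8395.
A Normal posterior is symmetric, so mode = mean.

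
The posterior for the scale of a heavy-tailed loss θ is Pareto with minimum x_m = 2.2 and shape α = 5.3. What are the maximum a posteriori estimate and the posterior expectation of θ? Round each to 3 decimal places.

MAP = 2.200, posterior mean = 2.712

The Pareto density is strictly decreasing on [x_m, ∞), so the mode is x_m = 2.200.
Mean = α·x_m/(α−1) = 5.3·2.2/4.3 = 2.712.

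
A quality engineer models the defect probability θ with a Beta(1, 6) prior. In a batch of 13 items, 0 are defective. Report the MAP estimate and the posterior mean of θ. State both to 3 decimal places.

Posterior: Beta(1+0, 6+13) = Beta(1, 19).
Since α = 1 ≤ 1 and β > 1, the Beta density is monotone decreasing on [0,1]; the mode is at 0.
Mean = 1/(1+19) = 0.050.
Right-skewed posterior ⇒ mode < mean.

MAP: 0.000. Posterior mean: 0.050.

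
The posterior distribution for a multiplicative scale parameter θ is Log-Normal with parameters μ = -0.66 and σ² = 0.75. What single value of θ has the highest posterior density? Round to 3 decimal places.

Mode = exp(μ − σ²) = exp(-1.41) = 0.244.
Mean = exp(μ + σ²/2) = exp(-0.285) = 0.752.
This is the posterior mode — the MAP estimate.

0.244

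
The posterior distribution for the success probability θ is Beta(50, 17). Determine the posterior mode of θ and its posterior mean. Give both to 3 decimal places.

posterior mode = 0.754, posterior mean = 0.746

Mode = (50−1)/(50+17−2) = 49/65 = 0.754.
Mean = 50/(50+17) = 50/67 = 0.746.
The mean is pulled below the mode by the posterior's left skew.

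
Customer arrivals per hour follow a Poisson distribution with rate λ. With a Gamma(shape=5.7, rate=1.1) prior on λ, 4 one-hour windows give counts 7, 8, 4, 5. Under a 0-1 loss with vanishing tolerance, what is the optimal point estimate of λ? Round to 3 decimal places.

Σ counts = 24. Posterior: Gamma(shape = 5.7+24 = 29.7, rate = 1.1+4 = 5.1).
Mode = (α−1)/β = 28.7/5.1 = 5.627.
Mean = α/β = 29.7/5.1 = 5.824.
This is the posterior mode — the MAP estimate.

5.627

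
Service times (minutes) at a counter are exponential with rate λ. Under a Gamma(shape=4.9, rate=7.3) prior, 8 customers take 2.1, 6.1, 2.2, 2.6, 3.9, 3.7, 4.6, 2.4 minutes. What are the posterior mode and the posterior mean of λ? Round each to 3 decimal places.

MAP = 0.341; posterior mean = 0.370

Σ times = 27.6. Posterior: Gamma(shape = 4.9+8 = 12.9, rate = 7.3+27.6 = 34.9).
Mode = (α−1)/β = 11.9/34.9 = 0.341.
Mean = α/β = 12.9/34.9 = 0.370.
Right-skewed posterior ⇒ mode < mean.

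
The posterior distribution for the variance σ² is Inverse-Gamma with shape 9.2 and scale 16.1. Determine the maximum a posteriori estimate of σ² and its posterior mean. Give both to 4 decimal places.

Mode = β/(α+1) = 16.1/10.2 = 1.5784.
Mean = β/(α−1) = 16.1/8.2 = 1.9634.

MAP = 1.5784, posterior mean = 1.9634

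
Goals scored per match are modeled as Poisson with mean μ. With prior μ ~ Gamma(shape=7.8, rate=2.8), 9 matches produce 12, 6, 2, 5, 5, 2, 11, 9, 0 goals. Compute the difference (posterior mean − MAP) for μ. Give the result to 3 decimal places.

Σ counts = 52. Posterior: Gamma(shape = 7.8+52 = 59.8, rate = 2.8+9 = 11.8).
Mode = (α−1)/β = 58.8/11.8 = 4.983.
Mean = α/β = 59.8/11.8 = 5.068.
Difference = 5.068 − 4.983 = 0.085.

0.085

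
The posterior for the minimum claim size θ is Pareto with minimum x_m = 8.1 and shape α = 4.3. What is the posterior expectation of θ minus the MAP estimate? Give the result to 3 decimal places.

The Pareto density is strictly decreasing on [x_m, ∞), so the mode is x_m = 8.100.
Mean = α·x_m/(α−1) = 4.3·8.1/3.3 = 10.555.
Difference = 10.555 − 8.100 = 2.455.
Mean > mode: the posterior has a right tail.

2.455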